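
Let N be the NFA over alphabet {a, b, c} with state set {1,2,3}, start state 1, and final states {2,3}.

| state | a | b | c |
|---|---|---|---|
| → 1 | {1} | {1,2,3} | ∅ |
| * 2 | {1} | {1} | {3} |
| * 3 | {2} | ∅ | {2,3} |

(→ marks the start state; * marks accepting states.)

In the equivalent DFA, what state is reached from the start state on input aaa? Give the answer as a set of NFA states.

{1}

Start: {1}.
δ(1,a) = {1}.
Union: {1}.
After a: {1}.
δ(1,a) = {1}.
Union: {1}.
After a: {1}.
δ(1,a) = {1}.
Union: {1}.
After a: {1}.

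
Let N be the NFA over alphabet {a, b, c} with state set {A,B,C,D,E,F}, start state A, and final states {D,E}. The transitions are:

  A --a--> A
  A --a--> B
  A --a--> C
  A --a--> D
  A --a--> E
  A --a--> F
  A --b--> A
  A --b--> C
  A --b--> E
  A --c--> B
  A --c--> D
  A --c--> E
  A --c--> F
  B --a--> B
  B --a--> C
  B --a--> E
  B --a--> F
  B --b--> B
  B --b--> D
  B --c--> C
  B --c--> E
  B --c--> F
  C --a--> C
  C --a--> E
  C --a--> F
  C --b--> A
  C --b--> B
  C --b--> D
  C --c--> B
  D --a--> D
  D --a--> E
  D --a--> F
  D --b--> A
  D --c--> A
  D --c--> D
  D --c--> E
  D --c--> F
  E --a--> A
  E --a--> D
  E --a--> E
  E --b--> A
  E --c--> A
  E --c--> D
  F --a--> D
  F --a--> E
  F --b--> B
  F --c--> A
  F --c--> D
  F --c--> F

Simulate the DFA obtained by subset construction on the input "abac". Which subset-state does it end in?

{A,B,C,D,E,F}

Start: {A}.
δ(A,a) = {A,B,C,D,E,F}.
Union: {A,B,C,D,E,F}.
After a: {A,B,C,D,E,F}.
δ(A,b) = {A,C,E}; δ(B,b) = {B,D}; δ(C,b) = {A,B,D}; δ(D,b) = {A}; δ(E,b) = {A}; δ(F,b) = {B}.
Union: {A,B,C,D,E}.
After b: {A,B,C,D,E}.
δ(A,a) = {A,B,C,D,E,F}; δ(B,a) = {B,C,E,F}; δ(C,a) = {C,E,F}; δ(D,a) = {D,E,F}; δ(E,a) = {A,D,E}.
Union: {A,B,C,D,E,F}.
After a: {A,B,C,D,E,F}.
δ(A,c) = {B,D,E,F}; δ(B,c) = {C,E,F}; δ(C,c) = {B}; δ(D,c) = {A,D,E,F}; δ(E,c) = {A,D}; δ(F,c) = {A,D,F}.
Union: {A,B,C,D,E,F}.
After c: {A,B,C,D,E,F}.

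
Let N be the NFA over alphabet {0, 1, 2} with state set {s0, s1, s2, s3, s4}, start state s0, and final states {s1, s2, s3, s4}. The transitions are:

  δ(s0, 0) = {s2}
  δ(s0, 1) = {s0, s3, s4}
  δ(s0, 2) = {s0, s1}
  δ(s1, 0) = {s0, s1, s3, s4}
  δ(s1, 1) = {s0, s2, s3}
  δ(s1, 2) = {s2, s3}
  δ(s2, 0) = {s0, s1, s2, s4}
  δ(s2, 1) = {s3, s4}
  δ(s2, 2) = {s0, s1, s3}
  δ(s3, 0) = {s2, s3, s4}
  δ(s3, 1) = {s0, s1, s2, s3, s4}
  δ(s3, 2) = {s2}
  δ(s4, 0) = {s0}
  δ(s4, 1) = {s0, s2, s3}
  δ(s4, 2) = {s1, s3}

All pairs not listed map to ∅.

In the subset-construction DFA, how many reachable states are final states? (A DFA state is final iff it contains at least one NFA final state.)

10

Start state of the DFA: {s0}.
{s0} --0--> {s2}  [new]
{s0} --1--> {s0, s3, s4}  [new]
{s0} --2--> {s0, s1}  [new]
{s2} --0--> {s0, s1, s2, s4}  [new]
{s2} --1--> {s3, s4}  [new]
{s2} --2--> {s0, s1, s3}  [new]
{s0, s3, s4} --0--> {s0, s2, s3, s4}  [new]
{s0, s3, s4} --1--> {s0, s1, s2, s3, s4}  [new]
{s0, s3, s4} --2--> {s0, s1, s2, s3}  [new]
{s0, s1} --0--> {s0, s1, s2, s3, s4}  [seen]
{s0, s1} --1--> {s0, s2, s3, s4}  [seen]
{s0, s1} --2--> {s0, s1, s2, s3}  [seen]
{s0, s1, s2, s4} --0--> {s0, s1, s2, s3, s4}  [seen]
{s0, s1, s2, s4} --1--> {s0, s2, s3, s4}  [seen]
{s0, s1, s2, s4} --2--> {s0, s1, s2, s3}  [seen]
{s3, s4} --0--> {s0, s2, s3, s4}  [seen]
{s3, s4} --1--> {s0, s1, s2, s3, s4}  [seen]
{s3, s4} --2--> {s1, s2, s3}  [new]
{s0, s1, s3} --0--> {s0, s1, s2, s3, s4}  [seen]
{s0, s1, s3} --1--> {s0, s1, s2, s3, s4}  [seen]
{s0, s1, s3} --2--> {s0, s1, s2, s3}  [seen]
{s0, s2, s3, s4} --0--> {s0, s1, s2, s3, s4}  [seen]
{s0, s2, s3, s4} --1--> {s0, s1, s2, s3, s4}  [seen]
{s0, s2, s3, s4} --2--> {s0, s1, s2, s3}  [seen]
{s0, s1, s2, s3, s4} --0--> {s0, s1, s2, s3, s4}  [seen]
{s0, s1, s2, s3, s4} --1--> {s0, s1, s2, s3, s4}  [seen]
{s0, s1, s2, s3, s4} --2--> {s0, s1, s2, s3}  [seen]
{s0, s1, s2, s3} --0--> {s0, s1, s2, s3, s4}  [seen]
{s0, s1, s2, s3} --1--> {s0, s1, s2, s3, s4}  [seen]
{s0, s1, s2, s3} --2--> {s0, s1, s2, s3}  [seen]
{s1, s2, s3} --0--> {s0, s1, s2, s3, s4}  [seen]
{s1, s2, s3} --1--> {s0, s1, s2, s3, s4}  [seen]
{s1, s2, s3} --2--> {s0, s1, s2, s3}  [seen]
Reachable DFA states: {s0}, {s2}, {s0, s3, s4}, {s0, s1}, {s0, s1, s2, s4}, {s3, s4}, {s0, s1, s3}, {s0, s2, s3, s4}, {s0, s1, s2, s3, s4}, {s0, s1, s2, s3}, {s1, s2, s3}.
Accepting DFA states (contain an NFA accepting state): {s2}, {s0, s3, s4}, {s0, s1}, {s0, s1, s2, s4}, {s3, s4}, {s0, s1, s3}, {s0, s2, s3, s4}, {s0, s1, s2, s3, s4}, {s0, s1, s2, s3}, {s1, s2, s3}.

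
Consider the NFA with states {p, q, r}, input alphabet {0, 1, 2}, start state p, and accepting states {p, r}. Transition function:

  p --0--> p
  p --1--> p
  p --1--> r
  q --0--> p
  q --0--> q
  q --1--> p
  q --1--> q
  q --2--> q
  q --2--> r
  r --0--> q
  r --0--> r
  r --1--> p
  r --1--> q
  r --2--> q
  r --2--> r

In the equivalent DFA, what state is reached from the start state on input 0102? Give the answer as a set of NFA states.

{q, r}

Start: {p}.
δ(p,0) = {p}.
Union: {p}.
After 0: {p}.
δ(p,1) = {p, r}.
Union: {p, r}.
After 1: {p, r}.
δ(p,0) = {p}; δ(r,0) = {q, r}.
Union: {p, q, r}.
After 0: {p, q, r}.
δ(p,2) = ∅; δ(q,2) = {q, r}; δ(r,2) = {q, r}.
Union: {q, r}.
After 2: {q, r}.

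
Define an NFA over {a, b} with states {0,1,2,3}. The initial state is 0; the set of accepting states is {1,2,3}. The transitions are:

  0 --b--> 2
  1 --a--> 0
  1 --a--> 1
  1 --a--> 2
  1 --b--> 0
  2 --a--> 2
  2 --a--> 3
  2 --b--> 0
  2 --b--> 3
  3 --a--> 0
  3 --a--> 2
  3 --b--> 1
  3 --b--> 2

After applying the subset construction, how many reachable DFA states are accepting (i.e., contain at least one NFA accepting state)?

7

Start state of the DFA: {0}.
{0} --a--> ∅  [new]
{0} --b--> {2}  [new]
∅ --a--> ∅  [seen]
∅ --b--> ∅  [seen]
{2} --a--> {2,3}  [new]
{2} --b--> {0,3}  [new]
{2,3} --a--> {0,2,3}  [new]
{2,3} --b--> {0,1,2,3}  [new]
{0,3} --a--> {0,2}  [new]
{0,3} --b--> {1,2}  [new]
{0,2,3} --a--> {0,2,3}  [seen]
{0,2,3} --b--> {0,1,2,3}  [seen]
{0,1,2,3} --a--> {0,1,2,3}  [seen]
{0,1,2,3} --b--> {0,1,2,3}  [seen]
{0,2} --a--> {2,3}  [seen]
{0,2} --b--> {0,2,3}  [seen]
{1,2} --a--> {0,1,2,3}  [seen]
{1,2} --b--> {0,3}  [seen]
Reachable DFA states: {0}, ∅, {2}, {2,3}, {0,3}, {0,2,3}, {0,1,2,3}, {0,2}, {1,2}.
Accepting DFA states (contain an NFA accepting state): {2}, {2,3}, {0,3}, {0,2,3}, {0,1,2,3}, {0,2}, {1,2}.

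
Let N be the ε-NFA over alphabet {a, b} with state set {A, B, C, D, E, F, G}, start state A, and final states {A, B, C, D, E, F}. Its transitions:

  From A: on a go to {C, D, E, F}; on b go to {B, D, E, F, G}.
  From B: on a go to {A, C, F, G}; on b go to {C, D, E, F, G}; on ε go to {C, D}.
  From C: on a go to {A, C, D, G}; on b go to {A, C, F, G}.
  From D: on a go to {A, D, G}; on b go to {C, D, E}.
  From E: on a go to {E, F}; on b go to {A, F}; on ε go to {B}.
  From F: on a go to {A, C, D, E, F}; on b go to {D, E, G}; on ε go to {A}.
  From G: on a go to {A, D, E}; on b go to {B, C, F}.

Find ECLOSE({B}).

{B, C, D}

Begin with {B}.
B →ε {C, D}; add C, D.
ε-closure = {B, C, D}.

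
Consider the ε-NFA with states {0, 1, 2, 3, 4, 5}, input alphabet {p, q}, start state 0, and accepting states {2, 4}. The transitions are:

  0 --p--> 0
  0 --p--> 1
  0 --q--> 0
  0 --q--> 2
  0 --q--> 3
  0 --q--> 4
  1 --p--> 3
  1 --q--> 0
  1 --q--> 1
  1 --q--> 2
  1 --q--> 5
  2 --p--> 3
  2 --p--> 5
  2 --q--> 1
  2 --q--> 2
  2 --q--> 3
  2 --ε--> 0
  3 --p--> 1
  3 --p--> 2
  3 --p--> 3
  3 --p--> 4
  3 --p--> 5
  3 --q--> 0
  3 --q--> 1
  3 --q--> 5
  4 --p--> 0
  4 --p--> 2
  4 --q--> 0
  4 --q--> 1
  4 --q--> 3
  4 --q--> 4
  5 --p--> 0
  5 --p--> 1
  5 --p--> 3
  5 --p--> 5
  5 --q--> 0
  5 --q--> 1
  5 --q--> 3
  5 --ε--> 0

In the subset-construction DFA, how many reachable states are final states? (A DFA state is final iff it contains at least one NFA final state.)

Start state of the DFA: {0} (ε-closure of the NFA start).
{0} --p--> {0, 1}  [new]
{0} --q--> {0, 2, 3, 4}  [new]
{0, 1} --p--> {0, 1, 3}  [new]
{0, 1} --q--> {0, 1, 2, 3, 4, 5}  [new]
{0, 2, 3, 4} --p--> {0, 1, 2, 3, 4, 5}  [seen]
{0, 2, 3, 4} --q--> {0, 1, 2, 3, 4, 5}  [seen]
{0, 1, 3} --p--> {0, 1, 2, 3, 4, 5}  [seen]
{0, 1, 3} --q--> {0, 1, 2, 3, 4, 5}  [seen]
{0, 1, 2, 3, 4, 5} --p--> {0, 1, 2, 3, 4, 5}  [seen]
{0, 1, 2, 3, 4, 5} --q--> {0, 1, 2, 3, 4, 5}  [seen]
Reachable DFA states: {0}, {0, 1}, {0, 2, 3, 4}, {0, 1, 3}, {0, 1, 2, 3, 4, 5}.
Accepting DFA states (contain an NFA accepting state): {0, 2, 3, 4}, {0, 1, 2, 3, 4, 5}.

2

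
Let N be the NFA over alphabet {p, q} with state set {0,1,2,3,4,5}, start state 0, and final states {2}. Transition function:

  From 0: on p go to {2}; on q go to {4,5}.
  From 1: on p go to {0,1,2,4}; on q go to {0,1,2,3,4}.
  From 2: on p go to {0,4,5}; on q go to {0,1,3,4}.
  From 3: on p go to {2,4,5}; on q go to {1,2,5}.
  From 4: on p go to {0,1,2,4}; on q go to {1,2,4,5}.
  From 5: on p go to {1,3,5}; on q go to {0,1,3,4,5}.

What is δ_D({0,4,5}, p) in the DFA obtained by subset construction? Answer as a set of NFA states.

δ(0,p) = {2}; δ(4,p) = {0,1,2,4}; δ(5,p) = {1,3,5}.
Union: {0,1,2,3,4,5}.

{0,1,2,3,4,5}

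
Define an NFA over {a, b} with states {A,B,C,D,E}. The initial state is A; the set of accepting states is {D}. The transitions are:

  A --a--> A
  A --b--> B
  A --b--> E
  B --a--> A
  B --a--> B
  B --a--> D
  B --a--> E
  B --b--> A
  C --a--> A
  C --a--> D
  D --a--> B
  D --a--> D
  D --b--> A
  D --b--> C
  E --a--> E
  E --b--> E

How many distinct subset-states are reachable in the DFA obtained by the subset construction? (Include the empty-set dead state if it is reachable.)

Start state of the DFA: {A}.
{A} --a--> {A}  [seen]
{A} --b--> {B,E}  [new]
{B,E} --a--> {A,B,D,E}  [new]
{B,E} --b--> {A,E}  [new]
{A,B,D,E} --a--> {A,B,D,E}  [seen]
{A,B,D,E} --b--> {A,B,C,E}  [new]
{A,E} --a--> {A,E}  [seen]
{A,E} --b--> {B,E}  [seen]
{A,B,C,E} --a--> {A,B,D,E}  [seen]
{A,B,C,E} --b--> {A,B,E}  [new]
{A,B,E} --a--> {A,B,D,E}  [seen]
{A,B,E} --b--> {A,B,E}  [seen]
Reachable DFA states: {A}, {B,E}, {A,B,D,E}, {A,E}, {A,B,C,E}, {A,B,E}.

6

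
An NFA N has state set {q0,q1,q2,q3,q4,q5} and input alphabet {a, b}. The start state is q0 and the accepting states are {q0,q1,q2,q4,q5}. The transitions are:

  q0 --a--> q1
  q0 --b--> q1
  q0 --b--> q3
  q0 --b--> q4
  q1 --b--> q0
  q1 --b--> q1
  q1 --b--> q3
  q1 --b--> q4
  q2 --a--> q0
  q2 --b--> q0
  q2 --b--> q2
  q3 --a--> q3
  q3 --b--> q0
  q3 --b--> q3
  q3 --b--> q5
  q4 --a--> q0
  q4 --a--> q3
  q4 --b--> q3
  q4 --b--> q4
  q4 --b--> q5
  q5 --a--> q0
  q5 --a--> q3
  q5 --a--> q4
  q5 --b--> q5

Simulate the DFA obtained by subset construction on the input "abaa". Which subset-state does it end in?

Start: {q0}.
δ(q0,a) = {q1}.
Union: {q1}.
After a: {q1}.
δ(q1,b) = {q0,q1,q3,q4}.
Union: {q0,q1,q3,q4}.
After b: {q0,q1,q3,q4}.
δ(q0,a) = {q1}; δ(q1,a) = ∅; δ(q3,a) = {q3}; δ(q4,a) = {q0,q3}.
Union: {q0,q1,q3}.
After a: {q0,q1,q3}.
δ(q0,a) = {q1}; δ(q1,a) = ∅; δ(q3,a) = {q3}.
Union: {q1,q3}.
After a: {q1,q3}.

{q1,q3}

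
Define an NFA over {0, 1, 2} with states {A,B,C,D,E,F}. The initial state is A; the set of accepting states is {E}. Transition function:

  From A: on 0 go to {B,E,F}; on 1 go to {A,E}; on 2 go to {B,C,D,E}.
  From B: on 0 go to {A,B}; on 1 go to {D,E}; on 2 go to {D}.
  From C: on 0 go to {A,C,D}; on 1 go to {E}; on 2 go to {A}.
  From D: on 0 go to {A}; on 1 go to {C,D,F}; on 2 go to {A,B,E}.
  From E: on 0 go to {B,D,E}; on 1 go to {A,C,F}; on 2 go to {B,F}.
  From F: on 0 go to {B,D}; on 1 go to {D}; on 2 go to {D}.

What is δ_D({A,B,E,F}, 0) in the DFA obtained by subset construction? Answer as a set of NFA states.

δ(A,0) = {B,E,F}; δ(B,0) = {A,B}; δ(E,0) = {B,D,E}; δ(F,0) = {B,D}.
Union: {A,B,D,E,F}.

{A,B,D,E,F}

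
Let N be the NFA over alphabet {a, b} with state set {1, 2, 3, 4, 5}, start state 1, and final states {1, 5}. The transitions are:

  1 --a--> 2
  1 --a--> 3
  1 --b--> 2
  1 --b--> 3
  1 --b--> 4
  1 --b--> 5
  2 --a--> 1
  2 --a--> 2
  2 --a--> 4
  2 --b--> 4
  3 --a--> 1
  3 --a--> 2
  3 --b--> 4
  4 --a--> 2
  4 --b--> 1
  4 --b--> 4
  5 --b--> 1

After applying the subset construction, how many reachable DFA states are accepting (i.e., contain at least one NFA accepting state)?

Start state of the DFA: {1}.
{1} --a--> {2, 3}  [new]
{1} --b--> {2, 3, 4, 5}  [new]
{2, 3} --a--> {1, 2, 4}  [new]
{2, 3} --b--> {4}  [new]
{2, 3, 4, 5} --a--> {1, 2, 4}  [seen]
{2, 3, 4, 5} --b--> {1, 4}  [new]
{1, 2, 4} --a--> {1, 2, 3, 4}  [new]
{1, 2, 4} --b--> {1, 2, 3, 4, 5}  [new]
{4} --a--> {2}  [new]
{4} --b--> {1, 4}  [seen]
{1, 4} --a--> {2, 3}  [seen]
{1, 4} --b--> {1, 2, 3, 4, 5}  [seen]
{1, 2, 3, 4} --a--> {1, 2, 3, 4}  [seen]
{1, 2, 3, 4} --b--> {1, 2, 3, 4, 5}  [seen]
{1, 2, 3, 4, 5} --a--> {1, 2, 3, 4}  [seen]
{1, 2, 3, 4, 5} --b--> {1, 2, 3, 4, 5}  [seen]
{2} --a--> {1, 2, 4}  [seen]
{2} --b--> {4}  [seen]
Reachable DFA states: {1}, {2, 3}, {2, 3, 4, 5}, {1, 2, 4}, {4}, {1, 4}, {1, 2, 3, 4}, {1, 2, 3, 4, 5}, {2}.
Accepting DFA states (contain an NFA accepting state): {1}, {2, 3, 4, 5}, {1, 2, 4}, {1, 4}, {1, 2, 3, 4}, {1, 2, 3, 4, 5}.

6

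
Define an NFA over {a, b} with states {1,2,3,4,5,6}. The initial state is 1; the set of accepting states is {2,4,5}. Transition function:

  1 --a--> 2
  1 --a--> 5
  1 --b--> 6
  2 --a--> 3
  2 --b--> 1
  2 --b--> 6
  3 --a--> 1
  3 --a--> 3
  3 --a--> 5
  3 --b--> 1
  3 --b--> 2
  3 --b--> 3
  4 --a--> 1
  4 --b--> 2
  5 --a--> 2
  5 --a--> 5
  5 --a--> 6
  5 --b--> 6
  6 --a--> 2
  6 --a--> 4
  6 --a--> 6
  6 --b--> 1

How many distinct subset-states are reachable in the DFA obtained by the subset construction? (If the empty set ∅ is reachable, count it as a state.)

12

Start state of the DFA: {1}.
{1} --a--> {2,5}  [new]
{1} --b--> {6}  [new]
{2,5} --a--> {2,3,5,6}  [new]
{2,5} --b--> {1,6}  [new]
{6} --a--> {2,4,6}  [new]
{6} --b--> {1}  [seen]
{2,3,5,6} --a--> {1,2,3,4,5,6}  [new]
{2,3,5,6} --b--> {1,2,3,6}  [new]
{1,6} --a--> {2,4,5,6}  [new]
{1,6} --b--> {1,6}  [seen]
{2,4,6} --a--> {1,2,3,4,6}  [new]
{2,4,6} --b--> {1,2,6}  [new]
{1,2,3,4,5,6} --a--> {1,2,3,4,5,6}  [seen]
{1,2,3,4,5,6} --b--> {1,2,3,6}  [seen]
{1,2,3,6} --a--> {1,2,3,4,5,6}  [seen]
{1,2,3,6} --b--> {1,2,3,6}  [seen]
{2,4,5,6} --a--> {1,2,3,4,5,6}  [seen]
{2,4,5,6} --b--> {1,2,6}  [seen]
{1,2,3,4,6} --a--> {1,2,3,4,5,6}  [seen]
{1,2,3,4,6} --b--> {1,2,3,6}  [seen]
{1,2,6} --a--> {2,3,4,5,6}  [new]
{1,2,6} --b--> {1,6}  [seen]
{2,3,4,5,6} --a--> {1,2,3,4,5,6}  [seen]
{2,3,4,5,6} --b--> {1,2,3,6}  [seen]
Reachable DFA states: {1}, {2,5}, {6}, {2,3,5,6}, {1,6}, {2,4,6}, {1,2,3,4,5,6}, {1,2,3,6}, {2,4,5,6}, {1,2,3,4,6}, {1,2,6}, {2,3,4,5,6}.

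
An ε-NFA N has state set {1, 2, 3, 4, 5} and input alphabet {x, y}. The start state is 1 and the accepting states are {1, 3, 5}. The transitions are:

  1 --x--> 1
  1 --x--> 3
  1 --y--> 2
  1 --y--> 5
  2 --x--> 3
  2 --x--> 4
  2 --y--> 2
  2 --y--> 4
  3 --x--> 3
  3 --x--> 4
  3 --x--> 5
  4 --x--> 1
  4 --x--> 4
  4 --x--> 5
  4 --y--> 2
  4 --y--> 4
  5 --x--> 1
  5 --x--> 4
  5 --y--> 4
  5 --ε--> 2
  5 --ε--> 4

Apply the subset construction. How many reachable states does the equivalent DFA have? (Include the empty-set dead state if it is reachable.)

Start state of the DFA: {1} (ε-closure of the NFA start).
{1} --x--> {1, 3}  [new]
{1} --y--> {2, 4, 5}  [new]
{1, 3} --x--> {1, 2, 3, 4, 5}  [new]
{1, 3} --y--> {2, 4, 5}  [seen]
{2, 4, 5} --x--> {1, 2, 3, 4, 5}  [seen]
{2, 4, 5} --y--> {2, 4}  [new]
{1, 2, 3, 4, 5} --x--> {1, 2, 3, 4, 5}  [seen]
{1, 2, 3, 4, 5} --y--> {2, 4, 5}  [seen]
{2, 4} --x--> {1, 2, 3, 4, 5}  [seen]
{2, 4} --y--> {2, 4}  [seen]
Reachable DFA states: {1}, {1, 3}, {2, 4, 5}, {1, 2, 3, 4, 5}, {2, 4}.

5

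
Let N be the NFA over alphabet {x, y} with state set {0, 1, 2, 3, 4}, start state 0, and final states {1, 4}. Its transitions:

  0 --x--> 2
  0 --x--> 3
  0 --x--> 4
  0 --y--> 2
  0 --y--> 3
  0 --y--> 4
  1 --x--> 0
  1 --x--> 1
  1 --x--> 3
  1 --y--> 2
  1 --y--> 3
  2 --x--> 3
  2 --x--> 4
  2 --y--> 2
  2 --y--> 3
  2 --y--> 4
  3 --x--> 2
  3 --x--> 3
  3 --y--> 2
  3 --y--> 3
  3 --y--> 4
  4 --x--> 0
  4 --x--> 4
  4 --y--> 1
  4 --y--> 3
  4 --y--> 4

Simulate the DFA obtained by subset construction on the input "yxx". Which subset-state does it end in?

{0, 2, 3, 4}

Start: {0}.
δ(0,y) = {2, 3, 4}.
Union: {2, 3, 4}.
After y: {2, 3, 4}.
δ(2,x) = {3, 4}; δ(3,x) = {2, 3}; δ(4,x) = {0, 4}.
Union: {0, 2, 3, 4}.
After x: {0, 2, 3, 4}.
δ(0,x) = {2, 3, 4}; δ(2,x) = {3, 4}; δ(3,x) = {2, 3}; δ(4,x) = {0, 4}.
Union: {0, 2, 3, 4}.
After x: {0, 2, 3, 4}.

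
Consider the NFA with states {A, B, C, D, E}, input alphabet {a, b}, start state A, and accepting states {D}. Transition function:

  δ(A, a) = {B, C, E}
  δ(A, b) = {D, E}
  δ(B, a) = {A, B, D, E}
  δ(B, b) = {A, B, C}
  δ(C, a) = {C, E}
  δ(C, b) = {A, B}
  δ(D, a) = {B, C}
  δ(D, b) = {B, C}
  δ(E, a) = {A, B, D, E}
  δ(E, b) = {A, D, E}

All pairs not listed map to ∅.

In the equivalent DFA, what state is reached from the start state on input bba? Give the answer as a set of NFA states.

{A, B, C, D, E}

Start: {A}.
δ(A,b) = {D, E}.
Union: {D, E}.
After b: {D, E}.
δ(D,b) = {B, C}; δ(E,b) = {A, D, E}.
Union: {A, B, C, D, E}.
After b: {A, B, C, D, E}.
δ(A,a) = {B, C, E}; δ(B,a) = {A, B, D, E}; δ(C,a) = {C, E}; δ(D,a) = {B, C}; δ(E,a) = {A, B, D, E}.
Union: {A, B, C, D, E}.
After a: {A, B, C, D, E}.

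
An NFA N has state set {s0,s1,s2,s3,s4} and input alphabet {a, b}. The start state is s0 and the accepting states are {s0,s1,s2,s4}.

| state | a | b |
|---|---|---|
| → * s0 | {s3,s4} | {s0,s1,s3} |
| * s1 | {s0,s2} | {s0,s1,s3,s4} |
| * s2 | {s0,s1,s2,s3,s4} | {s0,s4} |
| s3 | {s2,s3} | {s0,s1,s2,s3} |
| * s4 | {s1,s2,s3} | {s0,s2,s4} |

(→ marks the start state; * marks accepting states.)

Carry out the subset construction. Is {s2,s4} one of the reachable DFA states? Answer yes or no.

Start state of the DFA: {s0}.
{s0} --a--> {s3,s4}  [new]
{s0} --b--> {s0,s1,s3}  [new]
{s3,s4} --a--> {s1,s2,s3}  [new]
{s3,s4} --b--> {s0,s1,s2,s3,s4}  [new]
{s0,s1,s3} --a--> {s0,s2,s3,s4}  [new]
{s0,s1,s3} --b--> {s0,s1,s2,s3,s4}  [seen]
{s1,s2,s3} --a--> {s0,s1,s2,s3,s4}  [seen]
{s1,s2,s3} --b--> {s0,s1,s2,s3,s4}  [seen]
{s0,s1,s2,s3,s4} --a--> {s0,s1,s2,s3,s4}  [seen]
{s0,s1,s2,s3,s4} --b--> {s0,s1,s2,s3,s4}  [seen]
{s0,s2,s3,s4} --a--> {s0,s1,s2,s3,s4}  [seen]
{s0,s2,s3,s4} --b--> {s0,s1,s2,s3,s4}  [seen]
Reachable DFA states: {s0}, {s3,s4}, {s0,s1,s3}, {s1,s2,s3}, {s0,s1,s2,s3,s4}, {s0,s2,s3,s4}.
{s2,s4} is not among them.

no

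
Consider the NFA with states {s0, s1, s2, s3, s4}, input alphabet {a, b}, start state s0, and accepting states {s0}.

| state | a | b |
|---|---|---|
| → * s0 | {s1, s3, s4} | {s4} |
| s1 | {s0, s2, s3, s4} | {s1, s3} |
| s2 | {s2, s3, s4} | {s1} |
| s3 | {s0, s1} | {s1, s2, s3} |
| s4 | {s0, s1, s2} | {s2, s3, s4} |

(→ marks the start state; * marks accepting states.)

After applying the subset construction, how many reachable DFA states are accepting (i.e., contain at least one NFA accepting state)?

Start state of the DFA: {s0}.
{s0} --a--> {s1, s3, s4}  [new]
{s0} --b--> {s4}  [new]
{s1, s3, s4} --a--> {s0, s1, s2, s3, s4}  [new]
{s1, s3, s4} --b--> {s1, s2, s3, s4}  [new]
{s4} --a--> {s0, s1, s2}  [new]
{s4} --b--> {s2, s3, s4}  [new]
{s0, s1, s2, s3, s4} --a--> {s0, s1, s2, s3, s4}  [seen]
{s0, s1, s2, s3, s4} --b--> {s1, s2, s3, s4}  [seen]
{s1, s2, s3, s4} --a--> {s0, s1, s2, s3, s4}  [seen]
{s1, s2, s3, s4} --b--> {s1, s2, s3, s4}  [seen]
{s0, s1, s2} --a--> {s0, s1, s2, s3, s4}  [seen]
{s0, s1, s2} --b--> {s1, s3, s4}  [seen]
{s2, s3, s4} --a--> {s0, s1, s2, s3, s4}  [seen]
{s2, s3, s4} --b--> {s1, s2, s3, s4}  [seen]
Reachable DFA states: {s0}, {s1, s3, s4}, {s4}, {s0, s1, s2, s3, s4}, {s1, s2, s3, s4}, {s0, s1, s2}, {s2, s3, s4}.
Accepting DFA states (contain an NFA accepting state): {s0}, {s0, s1, s2, s3, s4}, {s0, s1, s2}.

3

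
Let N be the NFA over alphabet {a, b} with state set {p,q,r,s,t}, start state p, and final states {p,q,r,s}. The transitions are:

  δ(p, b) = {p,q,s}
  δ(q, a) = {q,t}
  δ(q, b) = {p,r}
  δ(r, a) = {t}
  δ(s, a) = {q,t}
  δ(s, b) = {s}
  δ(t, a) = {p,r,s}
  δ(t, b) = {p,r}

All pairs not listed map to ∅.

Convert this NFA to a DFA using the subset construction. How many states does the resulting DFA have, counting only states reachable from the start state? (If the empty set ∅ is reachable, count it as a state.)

9

Start state of the DFA: {p}.
{p} --a--> ∅  [new]
{p} --b--> {p,q,s}  [new]
∅ --a--> ∅  [seen]
∅ --b--> ∅  [seen]
{p,q,s} --a--> {q,t}  [new]
{p,q,s} --b--> {p,q,r,s}  [new]
{q,t} --a--> {p,q,r,s,t}  [new]
{q,t} --b--> {p,r}  [new]
{p,q,r,s} --a--> {q,t}  [seen]
{p,q,r,s} --b--> {p,q,r,s}  [seen]
{p,q,r,s,t} --a--> {p,q,r,s,t}  [seen]
{p,q,r,s,t} --b--> {p,q,r,s}  [seen]
{p,r} --a--> {t}  [new]
{p,r} --b--> {p,q,s}  [seen]
{t} --a--> {p,r,s}  [new]
{t} --b--> {p,r}  [seen]
{p,r,s} --a--> {q,t}  [seen]
{p,r,s} --b--> {p,q,s}  [seen]
Reachable DFA states: {p}, ∅, {p,q,s}, {q,t}, {p,q,r,s}, {p,q,r,s,t}, {p,r}, {t}, {p,r,s}.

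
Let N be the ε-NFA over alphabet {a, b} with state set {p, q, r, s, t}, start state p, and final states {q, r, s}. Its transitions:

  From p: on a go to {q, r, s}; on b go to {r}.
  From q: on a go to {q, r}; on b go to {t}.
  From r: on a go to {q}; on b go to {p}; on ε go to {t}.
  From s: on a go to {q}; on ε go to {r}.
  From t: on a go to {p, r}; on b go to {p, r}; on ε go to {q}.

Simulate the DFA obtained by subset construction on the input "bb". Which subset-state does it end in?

Start: {p}.
δ(p,b) = {r}.
Union: {r}.
ε-closure gives {q, r, t}.
After b: {q, r, t}.
δ(q,b) = {t}; δ(r,b) = {p}; δ(t,b) = {p, r}.
Union: {p, r, t}.
ε-closure gives {p, q, r, t}.
After b: {p, q, r, t}.

{p, q, r, t}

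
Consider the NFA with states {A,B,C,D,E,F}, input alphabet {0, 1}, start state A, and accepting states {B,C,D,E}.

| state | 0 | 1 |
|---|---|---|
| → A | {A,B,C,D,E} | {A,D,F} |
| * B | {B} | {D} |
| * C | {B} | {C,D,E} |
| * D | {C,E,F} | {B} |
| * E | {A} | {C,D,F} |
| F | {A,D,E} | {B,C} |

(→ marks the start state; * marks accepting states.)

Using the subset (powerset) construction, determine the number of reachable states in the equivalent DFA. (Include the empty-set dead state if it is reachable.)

Start state of the DFA: {A}.
{A} --0--> {A,B,C,D,E}  [new]
{A} --1--> {A,D,F}  [new]
{A,B,C,D,E} --0--> {A,B,C,D,E,F}  [new]
{A,B,C,D,E} --1--> {A,B,C,D,E,F}  [seen]
{A,D,F} --0--> {A,B,C,D,E,F}  [seen]
{A,D,F} --1--> {A,B,C,D,F}  [new]
{A,B,C,D,E,F} --0--> {A,B,C,D,E,F}  [seen]
{A,B,C,D,E,F} --1--> {A,B,C,D,E,F}  [seen]
{A,B,C,D,F} --0--> {A,B,C,D,E,F}  [seen]
{A,B,C,D,F} --1--> {A,B,C,D,E,F}  [seen]
Reachable DFA states: {A}, {A,B,C,D,E}, {A,D,F}, {A,B,C,D,E,F}, {A,B,C,D,F}.

5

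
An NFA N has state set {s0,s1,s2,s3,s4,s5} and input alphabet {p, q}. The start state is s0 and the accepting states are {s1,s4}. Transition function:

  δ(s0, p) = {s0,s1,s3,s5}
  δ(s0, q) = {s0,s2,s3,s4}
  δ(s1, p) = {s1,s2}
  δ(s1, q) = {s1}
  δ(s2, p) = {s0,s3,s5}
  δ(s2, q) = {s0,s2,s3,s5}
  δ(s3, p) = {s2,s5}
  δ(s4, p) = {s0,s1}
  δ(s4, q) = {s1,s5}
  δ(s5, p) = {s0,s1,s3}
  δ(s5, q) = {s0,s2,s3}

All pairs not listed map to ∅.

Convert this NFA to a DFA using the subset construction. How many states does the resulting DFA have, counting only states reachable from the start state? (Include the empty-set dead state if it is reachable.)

6

Start state of the DFA: {s0}.
{s0} --p--> {s0,s1,s3,s5}  [new]
{s0} --q--> {s0,s2,s3,s4}  [new]
{s0,s1,s3,s5} --p--> {s0,s1,s2,s3,s5}  [new]
{s0,s1,s3,s5} --q--> {s0,s1,s2,s3,s4}  [new]
{s0,s2,s3,s4} --p--> {s0,s1,s2,s3,s5}  [seen]
{s0,s2,s3,s4} --q--> {s0,s1,s2,s3,s4,s5}  [new]
{s0,s1,s2,s3,s5} --p--> {s0,s1,s2,s3,s5}  [seen]
{s0,s1,s2,s3,s5} --q--> {s0,s1,s2,s3,s4,s5}  [seen]
{s0,s1,s2,s3,s4} --p--> {s0,s1,s2,s3,s5}  [seen]
{s0,s1,s2,s3,s4} --q--> {s0,s1,s2,s3,s4,s5}  [seen]
{s0,s1,s2,s3,s4,s5} --p--> {s0,s1,s2,s3,s5}  [seen]
{s0,s1,s2,s3,s4,s5} --q--> {s0,s1,s2,s3,s4,s5}  [seen]
Reachable DFA states: {s0}, {s0,s1,s3,s5}, {s0,s2,s3,s4}, {s0,s1,s2,s3,s5}, {s0,s1,s2,s3,s4}, {s0,s1,s2,s3,s4,s5}.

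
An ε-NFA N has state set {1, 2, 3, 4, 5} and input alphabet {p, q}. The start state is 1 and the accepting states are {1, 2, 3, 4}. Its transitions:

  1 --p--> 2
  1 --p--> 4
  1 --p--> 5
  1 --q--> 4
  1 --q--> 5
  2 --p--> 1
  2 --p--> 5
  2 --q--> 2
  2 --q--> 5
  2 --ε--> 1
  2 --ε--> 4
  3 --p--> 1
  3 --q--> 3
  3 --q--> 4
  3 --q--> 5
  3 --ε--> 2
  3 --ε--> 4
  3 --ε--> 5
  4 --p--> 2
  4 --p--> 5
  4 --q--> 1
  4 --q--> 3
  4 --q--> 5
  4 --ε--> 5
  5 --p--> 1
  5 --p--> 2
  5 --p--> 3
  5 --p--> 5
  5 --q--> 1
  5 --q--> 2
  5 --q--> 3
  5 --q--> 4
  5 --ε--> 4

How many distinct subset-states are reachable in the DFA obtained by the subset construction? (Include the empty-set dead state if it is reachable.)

Start state of the DFA: {1} (ε-closure of the NFA start).
{1} --p--> {1, 2, 4, 5}  [new]
{1} --q--> {4, 5}  [new]
{1, 2, 4, 5} --p--> {1, 2, 3, 4, 5}  [new]
{1, 2, 4, 5} --q--> {1, 2, 3, 4, 5}  [seen]
{4, 5} --p--> {1, 2, 3, 4, 5}  [seen]
{4, 5} --q--> {1, 2, 3, 4, 5}  [seen]
{1, 2, 3, 4, 5} --p--> {1, 2, 3, 4, 5}  [seen]
{1, 2, 3, 4, 5} --q--> {1, 2, 3, 4, 5}  [seen]
Reachable DFA states: {1}, {1, 2, 4, 5}, {4, 5}, {1, 2, 3, 4, 5}.

4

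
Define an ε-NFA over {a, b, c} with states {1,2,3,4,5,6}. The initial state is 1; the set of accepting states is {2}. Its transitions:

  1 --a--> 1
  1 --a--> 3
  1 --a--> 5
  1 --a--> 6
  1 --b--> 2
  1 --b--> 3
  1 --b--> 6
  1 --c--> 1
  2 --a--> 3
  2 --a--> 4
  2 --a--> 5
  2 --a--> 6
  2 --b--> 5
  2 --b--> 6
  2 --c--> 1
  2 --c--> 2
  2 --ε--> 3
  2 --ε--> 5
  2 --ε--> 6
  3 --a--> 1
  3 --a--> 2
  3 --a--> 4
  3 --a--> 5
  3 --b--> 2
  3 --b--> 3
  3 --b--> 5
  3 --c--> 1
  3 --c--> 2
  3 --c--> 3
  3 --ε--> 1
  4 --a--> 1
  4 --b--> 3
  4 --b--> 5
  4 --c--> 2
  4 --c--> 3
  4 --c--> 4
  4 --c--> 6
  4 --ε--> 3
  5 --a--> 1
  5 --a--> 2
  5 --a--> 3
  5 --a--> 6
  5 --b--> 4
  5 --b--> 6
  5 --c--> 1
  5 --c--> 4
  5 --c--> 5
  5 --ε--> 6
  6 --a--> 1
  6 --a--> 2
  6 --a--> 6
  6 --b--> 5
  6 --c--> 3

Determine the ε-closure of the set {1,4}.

Begin with {1,4}.
4 →ε {3}; add 3.
ε-closure = {1,3,4}.

{1,3,4}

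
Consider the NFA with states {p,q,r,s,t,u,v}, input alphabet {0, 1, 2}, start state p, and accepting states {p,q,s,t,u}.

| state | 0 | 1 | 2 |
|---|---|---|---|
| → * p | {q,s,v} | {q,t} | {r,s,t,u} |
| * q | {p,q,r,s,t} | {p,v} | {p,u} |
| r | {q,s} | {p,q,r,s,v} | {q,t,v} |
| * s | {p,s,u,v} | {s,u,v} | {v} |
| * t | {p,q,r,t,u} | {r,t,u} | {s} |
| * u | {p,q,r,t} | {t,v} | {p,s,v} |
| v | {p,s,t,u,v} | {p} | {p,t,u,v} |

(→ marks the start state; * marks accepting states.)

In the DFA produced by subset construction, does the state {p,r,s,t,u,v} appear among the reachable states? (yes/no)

yes

Start state of the DFA: {p}.
{p} --0--> {q,s,v}  [new]
{p} --1--> {q,t}  [new]
{p} --2--> {r,s,t,u}  [new]
{q,s,v} --0--> {p,q,r,s,t,u,v}  [new]
{q,s,v} --1--> {p,s,u,v}  [new]
{q,s,v} --2--> {p,t,u,v}  [new]
{q,t} --0--> {p,q,r,s,t,u}  [new]
{q,t} --1--> {p,r,t,u,v}  [new]
{q,t} --2--> {p,s,u}  [new]
{r,s,t,u} --0--> {p,q,r,s,t,u,v}  [seen]
{r,s,t,u} --1--> {p,q,r,s,t,u,v}  [seen]
{r,s,t,u} --2--> {p,q,s,t,v}  [new]
{p,q,r,s,t,u,v} --0--> {p,q,r,s,t,u,v}  [seen]
{p,q,r,s,t,u,v} --1--> {p,q,r,s,t,u,v}  [seen]
{p,q,r,s,t,u,v} --2--> {p,q,r,s,t,u,v}  [seen]
{p,s,u,v} --0--> {p,q,r,s,t,u,v}  [seen]
{p,s,u,v} --1--> {p,q,s,t,u,v}  [new]
{p,s,u,v} --2--> {p,r,s,t,u,v}  [new]
{p,t,u,v} --0--> {p,q,r,s,t,u,v}  [seen]
{p,t,u,v} --1--> {p,q,r,t,u,v}  [new]
{p,t,u,v} --2--> {p,r,s,t,u,v}  [seen]
{p,q,r,s,t,u} --0--> {p,q,r,s,t,u,v}  [seen]
{p,q,r,s,t,u} --1--> {p,q,r,s,t,u,v}  [seen]
{p,q,r,s,t,u} --2--> {p,q,r,s,t,u,v}  [seen]
{p,r,t,u,v} --0--> {p,q,r,s,t,u,v}  [seen]
{p,r,t,u,v} --1--> {p,q,r,s,t,u,v}  [seen]
{p,r,t,u,v} --2--> {p,q,r,s,t,u,v}  [seen]
{p,s,u} --0--> {p,q,r,s,t,u,v}  [seen]
{p,s,u} --1--> {q,s,t,u,v}  [new]
{p,s,u} --2--> {p,r,s,t,u,v}  [seen]
{p,q,s,t,v} --0--> {p,q,r,s,t,u,v}  [seen]
{p,q,s,t,v} --1--> {p,q,r,s,t,u,v}  [seen]
{p,q,s,t,v} --2--> {p,r,s,t,u,v}  [seen]
{p,q,s,t,u,v} --0--> {p,q,r,s,t,u,v}  [seen]
{p,q,s,t,u,v} --1--> {p,q,r,s,t,u,v}  [seen]
{p,q,s,t,u,v} --2--> {p,r,s,t,u,v}  [seen]
{p,r,s,t,u,v} --0--> {p,q,r,s,t,u,v}  [seen]
{p,r,s,t,u,v} --1--> {p,q,r,s,t,u,v}  [seen]
{p,r,s,t,u,v} --2--> {p,q,r,s,t,u,v}  [seen]
{p,q,r,t,u,v} --0--> {p,q,r,s,t,u,v}  [seen]
{p,q,r,t,u,v} --1--> {p,q,r,s,t,u,v}  [seen]
{p,q,r,t,u,v} --2--> {p,q,r,s,t,u,v}  [seen]
{q,s,t,u,v} --0--> {p,q,r,s,t,u,v}  [seen]
{q,s,t,u,v} --1--> {p,r,s,t,u,v}  [seen]
{q,s,t,u,v} --2--> {p,s,t,u,v}  [new]
{p,s,t,u,v} --0--> {p,q,r,s,t,u,v}  [seen]
{p,s,t,u,v} --1--> {p,q,r,s,t,u,v}  [seen]
{p,s,t,u,v} --2--> {p,r,s,t,u,v}  [seen]
Reachable DFA states: {p}, {q,s,v}, {q,t}, {r,s,t,u}, {p,q,r,s,t,u,v}, {p,s,u,v}, {p,t,u,v}, {p,q,r,s,t,u}, {p,r,t,u,v}, {p,s,u}, {p,q,s,t,v}, {p,q,s,t,u,v}, {p,r,s,t,u,v}, {p,q,r,t,u,v}, {q,s,t,u,v}, {p,s,t,u,v}.
{p,r,s,t,u,v} is among them.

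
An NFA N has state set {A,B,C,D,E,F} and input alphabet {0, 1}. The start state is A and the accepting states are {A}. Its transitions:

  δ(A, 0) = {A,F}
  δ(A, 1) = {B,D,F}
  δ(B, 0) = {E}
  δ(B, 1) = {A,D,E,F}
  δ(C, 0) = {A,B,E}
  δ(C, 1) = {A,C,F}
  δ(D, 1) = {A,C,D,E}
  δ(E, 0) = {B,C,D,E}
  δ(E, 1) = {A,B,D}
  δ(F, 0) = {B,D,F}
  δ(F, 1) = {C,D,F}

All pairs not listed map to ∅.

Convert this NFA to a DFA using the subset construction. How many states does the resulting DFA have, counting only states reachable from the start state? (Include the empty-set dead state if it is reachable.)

10

Start state of the DFA: {A}.
{A} --0--> {A,F}  [new]
{A} --1--> {B,D,F}  [new]
{A,F} --0--> {A,B,D,F}  [new]
{A,F} --1--> {B,C,D,F}  [new]
{B,D,F} --0--> {B,D,E,F}  [new]
{B,D,F} --1--> {A,C,D,E,F}  [new]
{A,B,D,F} --0--> {A,B,D,E,F}  [new]
{A,B,D,F} --1--> {A,B,C,D,E,F}  [new]
{B,C,D,F} --0--> {A,B,D,E,F}  [seen]
{B,C,D,F} --1--> {A,C,D,E,F}  [seen]
{B,D,E,F} --0--> {B,C,D,E,F}  [new]
{B,D,E,F} --1--> {A,B,C,D,E,F}  [seen]
{A,C,D,E,F} --0--> {A,B,C,D,E,F}  [seen]
{A,C,D,E,F} --1--> {A,B,C,D,E,F}  [seen]
{A,B,D,E,F} --0--> {A,B,C,D,E,F}  [seen]
{A,B,D,E,F} --1--> {A,B,C,D,E,F}  [seen]
{A,B,C,D,E,F} --0--> {A,B,C,D,E,F}  [seen]
{A,B,C,D,E,F} --1--> {A,B,C,D,E,F}  [seen]
{B,C,D,E,F} --0--> {A,B,C,D,E,F}  [seen]
{B,C,D,E,F} --1--> {A,B,C,D,E,F}  [seen]
Reachable DFA states: {A}, {A,F}, {B,D,F}, {A,B,D,F}, {B,C,D,F}, {B,D,E,F}, {A,C,D,E,F}, {A,B,D,E,F}, {A,B,C,D,E,F}, {B,C,D,E,F}.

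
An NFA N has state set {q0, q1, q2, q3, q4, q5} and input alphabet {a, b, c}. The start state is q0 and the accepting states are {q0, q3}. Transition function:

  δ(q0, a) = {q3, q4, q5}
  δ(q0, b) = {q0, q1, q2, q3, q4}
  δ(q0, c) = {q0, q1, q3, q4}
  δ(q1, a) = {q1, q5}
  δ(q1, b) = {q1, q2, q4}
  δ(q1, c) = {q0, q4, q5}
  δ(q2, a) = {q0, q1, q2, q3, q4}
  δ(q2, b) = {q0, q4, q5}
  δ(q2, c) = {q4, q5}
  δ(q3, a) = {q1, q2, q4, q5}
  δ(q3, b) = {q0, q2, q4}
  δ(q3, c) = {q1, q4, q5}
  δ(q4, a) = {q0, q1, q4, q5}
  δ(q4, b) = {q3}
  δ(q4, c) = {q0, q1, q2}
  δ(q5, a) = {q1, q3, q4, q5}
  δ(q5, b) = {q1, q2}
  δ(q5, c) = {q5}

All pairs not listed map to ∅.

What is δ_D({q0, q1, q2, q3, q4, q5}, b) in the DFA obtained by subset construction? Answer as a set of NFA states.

δ(q0,b) = {q0, q1, q2, q3, q4}; δ(q1,b) = {q1, q2, q4}; δ(q2,b) = {q0, q4, q5}; δ(q3,b) = {q0, q2, q4}; δ(q4,b) = {q3}; δ(q5,b) = {q1, q2}.
Union: {q0, q1, q2, q3, q4, q5}.

{q0, q1, q2, q3, q4, q5}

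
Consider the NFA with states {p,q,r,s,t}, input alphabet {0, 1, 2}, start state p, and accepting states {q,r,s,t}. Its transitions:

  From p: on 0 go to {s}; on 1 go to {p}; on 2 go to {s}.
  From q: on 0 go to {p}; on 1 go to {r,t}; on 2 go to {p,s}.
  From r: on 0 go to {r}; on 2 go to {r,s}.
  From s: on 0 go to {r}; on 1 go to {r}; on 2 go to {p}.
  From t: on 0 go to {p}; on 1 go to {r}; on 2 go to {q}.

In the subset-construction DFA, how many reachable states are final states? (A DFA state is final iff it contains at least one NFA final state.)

Start state of the DFA: {p}.
{p} --0--> {s}  [new]
{p} --1--> {p}  [seen]
{p} --2--> {s}  [seen]
{s} --0--> {r}  [new]
{s} --1--> {r}  [seen]
{s} --2--> {p}  [seen]
{r} --0--> {r}  [seen]
{r} --1--> ∅  [new]
{r} --2--> {r,s}  [new]
∅ --0--> ∅  [seen]
∅ --1--> ∅  [seen]
∅ --2--> ∅  [seen]
{r,s} --0--> {r}  [seen]
{r,s} --1--> {r}  [seen]
{r,s} --2--> {p,r,s}  [new]
{p,r,s} --0--> {r,s}  [seen]
{p,r,s} --1--> {p,r}  [new]
{p,r,s} --2--> {p,r,s}  [seen]
{p,r} --0--> {r,s}  [seen]
{p,r} --1--> {p}  [seen]
{p,r} --2--> {r,s}  [seen]
Reachable DFA states: {p}, {s}, {r}, ∅, {r,s}, {p,r,s}, {p,r}.
Accepting DFA states (contain an NFA accepting state): {s}, {r}, {r,s}, {p,r,s}, {p,r}.

5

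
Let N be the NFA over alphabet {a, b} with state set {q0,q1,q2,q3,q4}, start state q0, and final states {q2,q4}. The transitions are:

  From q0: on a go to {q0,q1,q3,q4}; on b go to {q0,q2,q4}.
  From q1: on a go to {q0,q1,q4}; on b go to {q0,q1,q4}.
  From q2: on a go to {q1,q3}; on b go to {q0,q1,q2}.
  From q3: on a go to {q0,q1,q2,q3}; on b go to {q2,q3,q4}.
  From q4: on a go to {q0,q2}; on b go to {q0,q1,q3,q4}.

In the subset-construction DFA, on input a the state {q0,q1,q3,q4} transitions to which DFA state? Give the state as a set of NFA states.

{q0,q1,q2,q3,q4}

δ(q0,a) = {q0,q1,q3,q4}; δ(q1,a) = {q0,q1,q4}; δ(q3,a) = {q0,q1,q2,q3}; δ(q4,a) = {q0,q2}.
Union: {q0,q1,q2,q3,q4}.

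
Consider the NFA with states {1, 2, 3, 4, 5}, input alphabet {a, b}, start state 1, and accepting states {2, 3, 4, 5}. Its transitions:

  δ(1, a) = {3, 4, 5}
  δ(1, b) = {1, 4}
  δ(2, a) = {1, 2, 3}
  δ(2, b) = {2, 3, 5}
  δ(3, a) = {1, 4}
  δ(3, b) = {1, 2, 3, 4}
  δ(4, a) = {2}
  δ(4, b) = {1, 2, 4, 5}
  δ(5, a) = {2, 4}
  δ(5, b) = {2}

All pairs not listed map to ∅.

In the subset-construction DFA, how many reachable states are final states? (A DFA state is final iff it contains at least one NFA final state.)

Start state of the DFA: {1}.
{1} --a--> {3, 4, 5}  [new]
{1} --b--> {1, 4}  [new]
{3, 4, 5} --a--> {1, 2, 4}  [new]
{3, 4, 5} --b--> {1, 2, 3, 4, 5}  [new]
{1, 4} --a--> {2, 3, 4, 5}  [new]
{1, 4} --b--> {1, 2, 4, 5}  [new]
{1, 2, 4} --a--> {1, 2, 3, 4, 5}  [seen]
{1, 2, 4} --b--> {1, 2, 3, 4, 5}  [seen]
{1, 2, 3, 4, 5} --a--> {1, 2, 3, 4, 5}  [seen]
{1, 2, 3, 4, 5} --b--> {1, 2, 3, 4, 5}  [seen]
{2, 3, 4, 5} --a--> {1, 2, 3, 4}  [new]
{2, 3, 4, 5} --b--> {1, 2, 3, 4, 5}  [seen]
{1, 2, 4, 5} --a--> {1, 2, 3, 4, 5}  [seen]
{1, 2, 4, 5} --b--> {1, 2, 3, 4, 5}  [seen]
{1, 2, 3, 4} --a--> {1, 2, 3, 4, 5}  [seen]
{1, 2, 3, 4} --b--> {1, 2, 3, 4, 5}  [seen]
Reachable DFA states: {1}, {3, 4, 5}, {1, 4}, {1, 2, 4}, {1, 2, 3, 4, 5}, {2, 3, 4, 5}, {1, 2, 4, 5}, {1, 2, 3, 4}.
Accepting DFA states (contain an NFA accepting state): {3, 4, 5}, {1, 4}, {1, 2, 4}, {1, 2, 3, 4, 5}, {2, 3, 4, 5}, {1, 2, 4, 5}, {1, 2, 3, 4}.

7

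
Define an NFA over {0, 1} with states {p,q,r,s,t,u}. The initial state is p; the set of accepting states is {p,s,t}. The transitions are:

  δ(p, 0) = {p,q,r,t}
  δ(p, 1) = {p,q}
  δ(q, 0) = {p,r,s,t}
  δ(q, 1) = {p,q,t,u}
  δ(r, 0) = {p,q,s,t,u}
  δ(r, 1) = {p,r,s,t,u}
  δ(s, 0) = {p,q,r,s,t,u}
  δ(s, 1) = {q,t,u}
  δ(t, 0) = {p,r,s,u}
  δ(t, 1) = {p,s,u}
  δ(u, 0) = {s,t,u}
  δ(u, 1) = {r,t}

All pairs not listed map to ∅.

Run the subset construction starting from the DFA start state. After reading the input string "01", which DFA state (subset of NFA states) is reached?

Start: {p}.
δ(p,0) = {p,q,r,t}.
Union: {p,q,r,t}.
After 0: {p,q,r,t}.
δ(p,1) = {p,q}; δ(q,1) = {p,q,t,u}; δ(r,1) = {p,r,s,t,u}; δ(t,1) = {p,s,u}.
Union: {p,q,r,s,t,u}.
After 1: {p,q,r,s,t,u}.

{p,q,r,s,t,u}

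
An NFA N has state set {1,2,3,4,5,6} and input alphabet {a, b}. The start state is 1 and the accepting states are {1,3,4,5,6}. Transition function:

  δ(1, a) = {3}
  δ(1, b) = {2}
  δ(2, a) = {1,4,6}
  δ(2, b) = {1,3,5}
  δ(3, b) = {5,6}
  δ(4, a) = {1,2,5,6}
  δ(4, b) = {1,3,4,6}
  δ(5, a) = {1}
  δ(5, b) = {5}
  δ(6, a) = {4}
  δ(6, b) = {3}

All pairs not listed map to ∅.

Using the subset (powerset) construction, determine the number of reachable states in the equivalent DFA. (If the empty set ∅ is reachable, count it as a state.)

15

Start state of the DFA: {1}.
{1} --a--> {3}  [new]
{1} --b--> {2}  [new]
{3} --a--> ∅  [new]
{3} --b--> {5,6}  [new]
{2} --a--> {1,4,6}  [new]
{2} --b--> {1,3,5}  [new]
∅ --a--> ∅  [seen]
∅ --b--> ∅  [seen]
{5,6} --a--> {1,4}  [new]
{5,6} --b--> {3,5}  [new]
{1,4,6} --a--> {1,2,3,4,5,6}  [new]
{1,4,6} --b--> {1,2,3,4,6}  [new]
{1,3,5} --a--> {1,3}  [new]
{1,3,5} --b--> {2,5,6}  [new]
{1,4} --a--> {1,2,3,5,6}  [new]
{1,4} --b--> {1,2,3,4,6}  [seen]
{3,5} --a--> {1}  [seen]
{3,5} --b--> {5,6}  [seen]
{1,2,3,4,5,6} --a--> {1,2,3,4,5,6}  [seen]
{1,2,3,4,5,6} --b--> {1,2,3,4,5,6}  [seen]
{1,2,3,4,6} --a--> {1,2,3,4,5,6}  [seen]
{1,2,3,4,6} --b--> {1,2,3,4,5,6}  [seen]
{1,3} --a--> {3}  [seen]
{1,3} --b--> {2,5,6}  [seen]
{2,5,6} --a--> {1,4,6}  [seen]
{2,5,6} --b--> {1,3,5}  [seen]
{1,2,3,5,6} --a--> {1,3,4,6}  [new]
{1,2,3,5,6} --b--> {1,2,3,5,6}  [seen]
{1,3,4,6} --a--> {1,2,3,4,5,6}  [seen]
{1,3,4,6} --b--> {1,2,3,4,5,6}  [seen]
Reachable DFA states: {1}, {3}, {2}, ∅, {5,6}, {1,4,6}, {1,3,5}, {1,4}, {3,5}, {1,2,3,4,5,6}, {1,2,3,4,6}, {1,3}, {2,5,6}, {1,2,3,5,6}, {1,3,4,6}.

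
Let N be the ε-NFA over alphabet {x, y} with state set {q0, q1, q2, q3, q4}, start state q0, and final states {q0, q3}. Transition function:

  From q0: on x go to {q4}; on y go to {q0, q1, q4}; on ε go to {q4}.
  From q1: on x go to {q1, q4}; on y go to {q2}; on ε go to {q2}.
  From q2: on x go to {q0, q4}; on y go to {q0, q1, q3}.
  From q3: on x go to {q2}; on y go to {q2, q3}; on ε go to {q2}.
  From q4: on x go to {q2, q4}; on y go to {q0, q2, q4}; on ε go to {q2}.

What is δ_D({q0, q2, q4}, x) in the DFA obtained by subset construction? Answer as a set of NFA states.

δ(q0,x) = {q4}; δ(q2,x) = {q0, q4}; δ(q4,x) = {q2, q4}.
Union: {q0, q2, q4}.

{q0, q2, q4}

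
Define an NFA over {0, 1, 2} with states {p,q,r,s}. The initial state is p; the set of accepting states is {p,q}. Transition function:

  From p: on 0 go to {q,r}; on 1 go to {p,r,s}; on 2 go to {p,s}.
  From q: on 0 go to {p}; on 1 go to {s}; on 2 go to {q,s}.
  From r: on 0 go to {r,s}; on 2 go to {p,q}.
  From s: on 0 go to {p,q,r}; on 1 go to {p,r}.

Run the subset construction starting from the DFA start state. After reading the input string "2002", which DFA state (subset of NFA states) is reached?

Start: {p}.
δ(p,2) = {p,s}.
Union: {p,s}.
After 2: {p,s}.
δ(p,0) = {q,r}; δ(s,0) = {p,q,r}.
Union: {p,q,r}.
After 0: {p,q,r}.
δ(p,0) = {q,r}; δ(q,0) = {p}; δ(r,0) = {r,s}.
Union: {p,q,r,s}.
After 0: {p,q,r,s}.
δ(p,2) = {p,s}; δ(q,2) = {q,s}; δ(r,2) = {p,q}; δ(s,2) = ∅.
Union: {p,q,s}.
After 2: {p,q,s}.

{p,q,s}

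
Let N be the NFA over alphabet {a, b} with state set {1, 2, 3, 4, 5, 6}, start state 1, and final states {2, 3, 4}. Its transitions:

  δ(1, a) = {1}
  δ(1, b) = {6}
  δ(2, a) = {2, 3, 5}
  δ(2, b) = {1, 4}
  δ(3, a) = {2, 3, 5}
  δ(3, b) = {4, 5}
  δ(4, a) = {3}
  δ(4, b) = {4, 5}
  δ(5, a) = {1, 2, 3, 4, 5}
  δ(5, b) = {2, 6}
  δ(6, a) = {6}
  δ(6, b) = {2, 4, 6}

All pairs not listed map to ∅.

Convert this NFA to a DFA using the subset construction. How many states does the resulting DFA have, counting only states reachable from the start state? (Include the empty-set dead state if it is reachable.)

6

Start state of the DFA: {1}.
{1} --a--> {1}  [seen]
{1} --b--> {6}  [new]
{6} --a--> {6}  [seen]
{6} --b--> {2, 4, 6}  [new]
{2, 4, 6} --a--> {2, 3, 5, 6}  [new]
{2, 4, 6} --b--> {1, 2, 4, 5, 6}  [new]
{2, 3, 5, 6} --a--> {1, 2, 3, 4, 5, 6}  [new]
{2, 3, 5, 6} --b--> {1, 2, 4, 5, 6}  [seen]
{1, 2, 4, 5, 6} --a--> {1, 2, 3, 4, 5, 6}  [seen]
{1, 2, 4, 5, 6} --b--> {1, 2, 4, 5, 6}  [seen]
{1, 2, 3, 4, 5, 6} --a--> {1, 2, 3, 4, 5, 6}  [seen]
{1, 2, 3, 4, 5, 6} --b--> {1, 2, 4, 5, 6}  [seen]
Reachable DFA states: {1}, {6}, {2, 4, 6}, {2, 3, 5, 6}, {1, 2, 4, 5, 6}, {1, 2, 3, 4, 5, 6}.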